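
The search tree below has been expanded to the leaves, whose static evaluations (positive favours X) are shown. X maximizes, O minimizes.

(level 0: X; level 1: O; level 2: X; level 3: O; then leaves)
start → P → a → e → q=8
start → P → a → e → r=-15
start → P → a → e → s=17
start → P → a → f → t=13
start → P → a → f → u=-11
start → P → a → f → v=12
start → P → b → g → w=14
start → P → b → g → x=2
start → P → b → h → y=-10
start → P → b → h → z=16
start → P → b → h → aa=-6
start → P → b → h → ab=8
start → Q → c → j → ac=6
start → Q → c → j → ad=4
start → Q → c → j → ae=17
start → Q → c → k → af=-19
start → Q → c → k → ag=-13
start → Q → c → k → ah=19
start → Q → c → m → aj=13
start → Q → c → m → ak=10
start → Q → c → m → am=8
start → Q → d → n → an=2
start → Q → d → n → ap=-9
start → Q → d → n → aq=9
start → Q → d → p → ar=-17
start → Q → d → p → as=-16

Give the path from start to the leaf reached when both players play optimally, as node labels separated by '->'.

start -> Q -> d -> n -> ap

e (O): min(8, -15, 17) = -15
f (O): min(13, -11, 12) = -11
a (X): max(-15, -11) = -11
g (O): min(14, 2) = 2
h (O): min(-10, 16, -6, 8) = -10
b (X): max(2, -10) = 2
P (O): min(-11, 2) = -11
j (O): min(6, 4, 17) = 4
k (O): min(-19, -13, 19) = -19
m (O): min(13, 10, 8) = 8
c (X): max(4, -19, 8) = 8
n (O): min(2, -9, 9) = -9
p (O): min(-17, -16) = -17
d (X): max(-9, -17) = -9
Q (O): min(8, -9) = -9
start (X): max(-11, -9) = -9
At start, X picks Q (highest: -9).
At Q, O picks d (lowest: -9).
At d, X picks n (highest: -9).
At n, O picks ap (lowest: -9).
Terminal value -9.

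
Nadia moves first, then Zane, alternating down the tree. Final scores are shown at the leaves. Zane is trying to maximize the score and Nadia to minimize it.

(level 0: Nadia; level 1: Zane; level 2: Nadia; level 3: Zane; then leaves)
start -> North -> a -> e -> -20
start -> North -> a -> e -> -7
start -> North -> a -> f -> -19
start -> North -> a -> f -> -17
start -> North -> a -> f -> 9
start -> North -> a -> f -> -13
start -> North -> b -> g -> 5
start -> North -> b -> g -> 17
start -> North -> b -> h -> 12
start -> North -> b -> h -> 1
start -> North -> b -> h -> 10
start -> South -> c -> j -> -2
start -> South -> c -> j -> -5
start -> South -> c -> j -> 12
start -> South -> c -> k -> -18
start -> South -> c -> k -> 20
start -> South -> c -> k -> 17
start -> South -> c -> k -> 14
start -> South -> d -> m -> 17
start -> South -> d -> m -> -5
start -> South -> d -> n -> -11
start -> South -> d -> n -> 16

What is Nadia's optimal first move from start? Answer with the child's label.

e (Zane): max(-20, -7) = -7
f (Zane): max(-19, -17, 9, -13) = 9
a (Nadia): min(-7, 9) = -7
g (Zane): max(5, 17) = 17
h (Zane): max(12, 1, 10) = 12
b (Nadia): min(17, 12) = 12
North (Zane): max(-7, 12) = 12
j (Zane): max(-2, -5, 12) = 12
k (Zane): max(-18, 20, 17, 14) = 20
c (Nadia): min(12, 20) = 12
m (Zane): max(17, -5) = 17
n (Zane): max(-11, 16) = 16
d (Nadia): min(17, 16) = 16
South (Zane): max(12, 16) = 16
start (Nadia): min(12, 16) = 12
Nadia at start wants the lowest of {North=12, South=16}, so chooses North.

North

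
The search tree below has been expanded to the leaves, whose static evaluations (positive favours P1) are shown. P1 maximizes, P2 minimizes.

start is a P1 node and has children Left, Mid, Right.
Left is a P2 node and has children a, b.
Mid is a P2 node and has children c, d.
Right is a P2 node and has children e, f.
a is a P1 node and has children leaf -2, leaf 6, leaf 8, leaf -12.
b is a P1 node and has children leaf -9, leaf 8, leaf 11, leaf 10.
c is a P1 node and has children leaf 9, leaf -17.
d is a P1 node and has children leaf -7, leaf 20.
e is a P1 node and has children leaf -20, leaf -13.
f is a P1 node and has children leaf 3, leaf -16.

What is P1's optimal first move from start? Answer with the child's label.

Mid

a (P1): max(-2, 6, 8, -12) = 8
b (P1): max(-9, 8, 11, 10) = 11
Left (P2): min(8, 11) = 8
c (P1): max(9, -17) = 9
d (P1): max(-7, 20) = 20
Mid (P2): min(9, 20) = 9
e (P1): max(-20, -13) = -13
f (P1): max(3, -16) = 3
Right (P2): min(-13, 3) = -13
start (P1): max(8, 9, -13) = 9
P1 at start wants the highest of {Left=8, Mid=9, Right=-13}, so chooses Mid.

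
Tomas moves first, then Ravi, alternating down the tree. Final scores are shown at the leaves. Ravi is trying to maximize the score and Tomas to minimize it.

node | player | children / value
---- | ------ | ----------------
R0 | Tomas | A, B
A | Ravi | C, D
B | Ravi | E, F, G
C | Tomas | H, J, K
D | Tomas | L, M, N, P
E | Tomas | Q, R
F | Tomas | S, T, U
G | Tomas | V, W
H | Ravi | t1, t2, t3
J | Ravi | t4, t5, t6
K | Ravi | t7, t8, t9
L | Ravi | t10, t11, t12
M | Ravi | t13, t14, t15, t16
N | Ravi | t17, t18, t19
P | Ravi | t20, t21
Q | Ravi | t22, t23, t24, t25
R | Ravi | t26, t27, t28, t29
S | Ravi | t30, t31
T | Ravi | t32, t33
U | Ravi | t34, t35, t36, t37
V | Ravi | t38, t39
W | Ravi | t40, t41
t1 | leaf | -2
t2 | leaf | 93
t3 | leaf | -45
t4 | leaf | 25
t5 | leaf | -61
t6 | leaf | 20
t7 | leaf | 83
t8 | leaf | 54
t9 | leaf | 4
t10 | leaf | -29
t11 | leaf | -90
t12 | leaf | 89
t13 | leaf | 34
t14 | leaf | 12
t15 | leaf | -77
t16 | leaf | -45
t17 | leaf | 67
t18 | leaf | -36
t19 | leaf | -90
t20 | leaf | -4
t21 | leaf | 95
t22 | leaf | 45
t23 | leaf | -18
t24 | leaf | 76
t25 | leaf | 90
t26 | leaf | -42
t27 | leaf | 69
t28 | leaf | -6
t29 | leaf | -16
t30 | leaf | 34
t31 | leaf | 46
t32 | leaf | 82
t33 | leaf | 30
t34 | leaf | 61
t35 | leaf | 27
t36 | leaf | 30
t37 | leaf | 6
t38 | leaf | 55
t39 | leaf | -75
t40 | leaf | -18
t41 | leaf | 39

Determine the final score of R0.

34

H (Ravi): max(-2, 93, -45) = 93
J (Ravi): max(25, -61, 20) = 25
K (Ravi): max(83, 54, 4) = 83
C (Tomas): min(93, 25, 83) = 25
L (Ravi): max(-29, -90, 89) = 89
M (Ravi): max(34, 12, -77, -45) = 34
N (Ravi): max(67, -36, -90) = 67
P (Ravi): max(-4, 95) = 95
D (Tomas): min(89, 34, 67, 95) = 34
A (Ravi): max(25, 34) = 34
Q (Ravi): max(45, -18, 76, 90) = 90
R (Ravi): max(-42, 69, -6, -16) = 69
E (Tomas): min(90, 69) = 69
S (Ravi): max(34, 46) = 46
T (Ravi): max(82, 30) = 82
U (Ravi): max(61, 27, 30, 6) = 61
F (Tomas): min(46, 82, 61) = 46
V (Ravi): max(55, -75) = 55
W (Ravi): max(-18, 39) = 39
G (Tomas): min(55, 39) = 39
B (Ravi): max(69, 46, 39) = 69
R0 (Tomas): min(34, 69) = 34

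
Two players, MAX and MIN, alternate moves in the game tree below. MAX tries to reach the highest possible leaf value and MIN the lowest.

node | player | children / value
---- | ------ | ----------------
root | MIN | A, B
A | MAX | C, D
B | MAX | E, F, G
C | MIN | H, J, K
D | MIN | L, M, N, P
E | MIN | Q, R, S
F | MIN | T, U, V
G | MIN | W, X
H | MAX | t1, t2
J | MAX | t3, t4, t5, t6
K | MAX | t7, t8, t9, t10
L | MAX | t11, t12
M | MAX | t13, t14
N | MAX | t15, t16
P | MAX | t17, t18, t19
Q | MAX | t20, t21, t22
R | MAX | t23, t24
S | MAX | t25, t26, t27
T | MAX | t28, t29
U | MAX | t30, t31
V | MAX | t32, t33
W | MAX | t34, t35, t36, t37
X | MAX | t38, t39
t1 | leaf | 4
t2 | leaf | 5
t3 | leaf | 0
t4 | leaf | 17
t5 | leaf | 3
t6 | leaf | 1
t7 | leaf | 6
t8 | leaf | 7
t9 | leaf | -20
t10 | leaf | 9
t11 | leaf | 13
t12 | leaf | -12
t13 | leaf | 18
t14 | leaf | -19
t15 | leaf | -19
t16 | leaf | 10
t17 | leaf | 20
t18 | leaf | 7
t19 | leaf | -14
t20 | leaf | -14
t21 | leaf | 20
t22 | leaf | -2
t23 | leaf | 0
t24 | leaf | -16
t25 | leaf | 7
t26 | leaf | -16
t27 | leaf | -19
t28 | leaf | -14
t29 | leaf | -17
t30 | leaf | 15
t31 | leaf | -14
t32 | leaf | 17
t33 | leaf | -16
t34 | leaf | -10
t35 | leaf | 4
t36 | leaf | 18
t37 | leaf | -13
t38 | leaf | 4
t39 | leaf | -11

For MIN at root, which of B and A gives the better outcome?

B

Q (MAX): max(-14, 20, -2) = 20
R (MAX): max(0, -16) = 0
S (MAX): max(7, -16, -19) = 7
E (MIN): min(20, 0, 7) = 0
T (MAX): max(-14, -17) = -14
U (MAX): max(15, -14) = 15
V (MAX): max(17, -16) = 17
F (MIN): min(-14, 15, 17) = -14
W (MAX): max(-10, 4, 18, -13) = 18
X (MAX): max(4, -11) = 4
G (MIN): min(18, 4) = 4
B (MAX): max(0, -14, 4) = 4
H (MAX): max(4, 5) = 5
J (MAX): max(0, 17, 3, 1) = 17
K (MAX): max(6, 7, -20, 9) = 9
C (MIN): min(5, 17, 9) = 5
L (MAX): max(13, -12) = 13
M (MAX): max(18, -19) = 18
N (MAX): max(-19, 10) = 10
P (MAX): max(20, 7, -14) = 20
D (MIN): min(13, 18, 10, 20) = 10
A (MAX): max(5, 10) = 10
MIN prefers the lower value; B=4, A=10. B is better since 4 < 10.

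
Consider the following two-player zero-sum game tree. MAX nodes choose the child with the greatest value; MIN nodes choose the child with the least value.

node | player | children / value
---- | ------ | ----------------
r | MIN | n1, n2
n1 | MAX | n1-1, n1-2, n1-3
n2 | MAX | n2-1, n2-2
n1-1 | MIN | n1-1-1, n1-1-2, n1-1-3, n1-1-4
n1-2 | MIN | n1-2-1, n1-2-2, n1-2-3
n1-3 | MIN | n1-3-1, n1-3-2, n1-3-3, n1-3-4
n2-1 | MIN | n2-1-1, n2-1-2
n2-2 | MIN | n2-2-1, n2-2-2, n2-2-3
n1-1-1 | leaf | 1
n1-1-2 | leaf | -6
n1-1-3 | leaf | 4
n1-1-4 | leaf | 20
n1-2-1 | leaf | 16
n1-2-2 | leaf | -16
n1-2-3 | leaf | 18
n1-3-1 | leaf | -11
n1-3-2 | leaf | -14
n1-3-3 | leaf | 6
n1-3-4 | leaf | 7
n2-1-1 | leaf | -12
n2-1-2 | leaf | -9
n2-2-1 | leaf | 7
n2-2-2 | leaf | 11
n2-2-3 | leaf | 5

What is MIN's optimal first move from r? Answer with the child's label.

n1-1 (MIN): min(1, -6, 4, 20) = -6
n1-2 (MIN): min(16, -16, 18) = -16
n1-3 (MIN): min(-11, -14, 6, 7) = -14
n1 (MAX): max(-6, -16, -14) = -6
n2-1 (MIN): min(-12, -9) = -12
n2-2 (MIN): min(7, 11, 5) = 5
n2 (MAX): max(-12, 5) = 5
r (MIN): min(-6, 5) = -6
MIN at r wants the lowest of {n1=-6, n2=5}, so chooses n1.

n1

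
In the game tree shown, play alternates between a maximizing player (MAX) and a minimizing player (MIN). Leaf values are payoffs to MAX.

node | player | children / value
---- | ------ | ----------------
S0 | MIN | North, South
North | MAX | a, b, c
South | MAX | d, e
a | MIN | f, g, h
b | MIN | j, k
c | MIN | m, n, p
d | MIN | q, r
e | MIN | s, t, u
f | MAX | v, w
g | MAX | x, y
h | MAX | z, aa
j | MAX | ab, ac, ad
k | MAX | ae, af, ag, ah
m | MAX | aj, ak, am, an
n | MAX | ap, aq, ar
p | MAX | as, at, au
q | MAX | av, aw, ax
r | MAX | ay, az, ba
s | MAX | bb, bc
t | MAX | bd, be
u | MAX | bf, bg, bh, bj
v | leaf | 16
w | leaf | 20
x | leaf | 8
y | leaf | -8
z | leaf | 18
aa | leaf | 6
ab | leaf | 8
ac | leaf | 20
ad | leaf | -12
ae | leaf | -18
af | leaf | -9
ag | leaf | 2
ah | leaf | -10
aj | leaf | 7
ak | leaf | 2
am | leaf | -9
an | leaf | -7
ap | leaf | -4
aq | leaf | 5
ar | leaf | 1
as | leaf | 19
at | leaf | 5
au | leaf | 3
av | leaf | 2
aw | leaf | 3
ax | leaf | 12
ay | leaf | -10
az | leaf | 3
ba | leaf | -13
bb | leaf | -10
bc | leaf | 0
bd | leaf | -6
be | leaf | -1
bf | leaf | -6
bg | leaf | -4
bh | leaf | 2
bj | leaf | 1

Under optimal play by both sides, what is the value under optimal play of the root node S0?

3

f (MAX): max(16, 20) = 20
g (MAX): max(8, -8) = 8
h (MAX): max(18, 6) = 18
a (MIN): min(20, 8, 18) = 8
j (MAX): max(8, 20, -12) = 20
k (MAX): max(-18, -9, 2, -10) = 2
b (MIN): min(20, 2) = 2
m (MAX): max(7, 2, -9, -7) = 7
n (MAX): max(-4, 5, 1) = 5
p (MAX): max(19, 5, 3) = 19
c (MIN): min(7, 5, 19) = 5
North (MAX): max(8, 2, 5) = 8
q (MAX): max(2, 3, 12) = 12
r (MAX): max(-10, 3, -13) = 3
d (MIN): min(12, 3) = 3
s (MAX): max(-10, 0) = 0
t (MAX): max(-6, -1) = -1
u (MAX): max(-6, -4, 2, 1) = 2
e (MIN): min(0, -1, 2) = -1
South (MAX): max(3, -1) = 3
S0 (MIN): min(8, 3) = 3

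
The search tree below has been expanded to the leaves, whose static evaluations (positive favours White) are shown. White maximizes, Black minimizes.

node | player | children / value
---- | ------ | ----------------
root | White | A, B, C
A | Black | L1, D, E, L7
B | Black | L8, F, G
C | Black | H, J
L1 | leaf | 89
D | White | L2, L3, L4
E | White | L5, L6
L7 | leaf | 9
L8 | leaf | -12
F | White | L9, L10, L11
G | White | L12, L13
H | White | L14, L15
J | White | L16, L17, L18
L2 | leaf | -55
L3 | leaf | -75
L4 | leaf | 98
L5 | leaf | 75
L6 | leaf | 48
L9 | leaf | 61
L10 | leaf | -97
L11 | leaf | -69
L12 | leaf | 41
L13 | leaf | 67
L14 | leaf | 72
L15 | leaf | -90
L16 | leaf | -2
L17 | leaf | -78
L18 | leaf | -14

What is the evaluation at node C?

H (White): max(72, -90) = 72
J (White): max(-2, -78, -14) = -2
C (Black): min(72, -2) = -2

-2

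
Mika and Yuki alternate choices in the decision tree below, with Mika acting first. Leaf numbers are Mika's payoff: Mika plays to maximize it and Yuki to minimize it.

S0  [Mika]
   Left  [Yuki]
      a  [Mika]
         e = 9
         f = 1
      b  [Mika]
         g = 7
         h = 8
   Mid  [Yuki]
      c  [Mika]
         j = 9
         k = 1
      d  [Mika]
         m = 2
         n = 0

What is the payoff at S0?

8

a (Mika): max(9, 1) = 9
b (Mika): max(7, 8) = 8
Left (Yuki): min(9, 8) = 8
c (Mika): max(9, 1) = 9
d (Mika): max(2, 0) = 2
Mid (Yuki): min(9, 2) = 2
S0 (Mika): max(8, 2) = 8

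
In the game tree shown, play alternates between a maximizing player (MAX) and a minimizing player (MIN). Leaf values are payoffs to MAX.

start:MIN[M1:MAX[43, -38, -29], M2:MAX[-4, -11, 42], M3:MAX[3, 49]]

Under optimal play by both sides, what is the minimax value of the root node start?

42

M1 (MAX): max(43, -38, -29) = 43
M2 (MAX): max(-4, -11, 42) = 42
M3 (MAX): max(3, 49) = 49
start (MIN): min(43, 42, 49) = 42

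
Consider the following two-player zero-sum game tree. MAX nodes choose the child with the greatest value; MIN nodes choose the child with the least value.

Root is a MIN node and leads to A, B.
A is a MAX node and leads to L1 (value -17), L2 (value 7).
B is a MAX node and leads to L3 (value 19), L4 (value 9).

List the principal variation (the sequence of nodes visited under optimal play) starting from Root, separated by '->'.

Root -> A -> L2

A (MAX): max(-17, 7) = 7
B (MAX): max(19, 9) = 19
Root (MIN): min(7, 19) = 7
At Root, MIN picks A (lowest: 7).
At A, MAX picks L2 (highest: 7).
Terminal value 7.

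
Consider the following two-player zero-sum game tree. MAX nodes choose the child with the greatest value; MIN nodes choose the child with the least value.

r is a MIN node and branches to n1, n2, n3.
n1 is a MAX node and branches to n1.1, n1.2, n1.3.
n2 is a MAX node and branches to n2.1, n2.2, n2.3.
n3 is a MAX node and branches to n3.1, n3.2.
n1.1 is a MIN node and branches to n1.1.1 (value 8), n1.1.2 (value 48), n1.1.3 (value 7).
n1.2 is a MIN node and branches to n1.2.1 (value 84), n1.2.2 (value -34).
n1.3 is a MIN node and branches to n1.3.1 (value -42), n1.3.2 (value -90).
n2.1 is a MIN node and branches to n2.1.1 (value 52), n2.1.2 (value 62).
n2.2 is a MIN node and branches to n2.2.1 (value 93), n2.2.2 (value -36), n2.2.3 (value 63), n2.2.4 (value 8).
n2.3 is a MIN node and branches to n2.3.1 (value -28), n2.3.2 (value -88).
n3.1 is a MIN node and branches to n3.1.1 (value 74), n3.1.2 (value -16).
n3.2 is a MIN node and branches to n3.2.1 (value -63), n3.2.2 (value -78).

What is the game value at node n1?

7

n1.1 (MIN): min(8, 48, 7) = 7
n1.2 (MIN): min(84, -34) = -34
n1.3 (MIN): min(-42, -90) = -90
n1 (MAX): max(7, -34, -90) = 7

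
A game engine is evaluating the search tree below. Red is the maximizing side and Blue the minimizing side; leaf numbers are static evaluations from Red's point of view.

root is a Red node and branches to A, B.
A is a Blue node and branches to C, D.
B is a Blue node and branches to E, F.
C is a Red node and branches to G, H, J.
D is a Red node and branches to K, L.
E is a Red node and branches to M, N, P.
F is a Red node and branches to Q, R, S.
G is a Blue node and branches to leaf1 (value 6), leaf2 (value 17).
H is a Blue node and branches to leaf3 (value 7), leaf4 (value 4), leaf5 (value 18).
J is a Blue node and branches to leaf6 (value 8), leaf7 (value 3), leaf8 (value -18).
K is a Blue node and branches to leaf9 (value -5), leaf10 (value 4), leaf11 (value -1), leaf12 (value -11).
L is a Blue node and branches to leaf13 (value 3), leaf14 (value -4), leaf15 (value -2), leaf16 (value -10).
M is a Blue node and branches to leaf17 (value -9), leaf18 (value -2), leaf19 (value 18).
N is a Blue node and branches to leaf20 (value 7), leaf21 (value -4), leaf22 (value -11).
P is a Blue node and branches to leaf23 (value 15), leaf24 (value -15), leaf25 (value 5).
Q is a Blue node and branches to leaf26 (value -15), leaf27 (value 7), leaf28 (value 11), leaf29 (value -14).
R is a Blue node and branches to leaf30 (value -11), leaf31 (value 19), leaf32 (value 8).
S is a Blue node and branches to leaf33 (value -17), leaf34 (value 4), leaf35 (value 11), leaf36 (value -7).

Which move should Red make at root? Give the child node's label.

G (Blue): min(6, 17) = 6
H (Blue): min(7, 4, 18) = 4
J (Blue): min(8, 3, -18) = -18
C (Red): max(6, 4, -18) = 6
K (Blue): min(-5, 4, -1, -11) = -11
L (Blue): min(3, -4, -2, -10) = -10
D (Red): max(-11, -10) = -10
A (Blue): min(6, -10) = -10
M (Blue): min(-9, -2, 18) = -9
N (Blue): min(7, -4, -11) = -11
P (Blue): min(15, -15, 5) = -15
E (Red): max(-9, -11, -15) = -9
Q (Blue): min(-15, 7, 11, -14) = -15
R (Blue): min(-11, 19, 8) = -11
S (Blue): min(-17, 4, 11, -7) = -17
F (Red): max(-15, -11, -17) = -11
B (Blue): min(-9, -11) = -11
root (Red): max(-10, -11) = -10
Red at root wants the highest of {A=-10, B=-11}, so chooses A.

A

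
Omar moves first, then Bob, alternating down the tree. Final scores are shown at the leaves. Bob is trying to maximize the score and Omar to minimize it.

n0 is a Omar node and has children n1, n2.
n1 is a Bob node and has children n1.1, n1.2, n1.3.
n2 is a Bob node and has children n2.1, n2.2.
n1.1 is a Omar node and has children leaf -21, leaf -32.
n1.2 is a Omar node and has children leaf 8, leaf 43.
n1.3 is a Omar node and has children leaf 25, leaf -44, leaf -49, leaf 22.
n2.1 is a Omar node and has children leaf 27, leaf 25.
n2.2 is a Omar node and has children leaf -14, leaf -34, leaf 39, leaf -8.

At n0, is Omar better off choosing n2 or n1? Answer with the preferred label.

n2.1 (Omar): min(27, 25) = 25
n2.2 (Omar): min(-14, -34, 39, -8) = -34
n2 (Bob): max(25, -34) = 25
n1.1 (Omar): min(-21, -32) = -32
n1.2 (Omar): min(8, 43) = 8
n1.3 (Omar): min(25, -44, -49, 22) = -49
n1 (Bob): max(-32, 8, -49) = 8
Omar prefers the lower value; n2=25, n1=8. n1 is better since 8 < 25.

n1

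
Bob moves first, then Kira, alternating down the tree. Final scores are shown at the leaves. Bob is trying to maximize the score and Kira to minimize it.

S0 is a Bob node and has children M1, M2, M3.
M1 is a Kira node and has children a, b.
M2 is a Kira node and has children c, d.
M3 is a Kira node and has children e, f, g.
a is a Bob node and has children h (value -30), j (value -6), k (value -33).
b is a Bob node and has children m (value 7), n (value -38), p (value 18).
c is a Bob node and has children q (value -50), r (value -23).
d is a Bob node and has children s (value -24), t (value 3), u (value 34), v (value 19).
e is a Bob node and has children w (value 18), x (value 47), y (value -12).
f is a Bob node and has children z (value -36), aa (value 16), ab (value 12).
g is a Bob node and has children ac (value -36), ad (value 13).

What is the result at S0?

13

a (Bob): max(-30, -6, -33) = -6
b (Bob): max(7, -38, 18) = 18
M1 (Kira): min(-6, 18) = -6
c (Bob): max(-50, -23) = -23
d (Bob): max(-24, 3, 34, 19) = 34
M2 (Kira): min(-23, 34) = -23
e (Bob): max(18, 47, -12) = 47
f (Bob): max(-36, 16, 12) = 16
g (Bob): max(-36, 13) = 13
M3 (Kira): min(47, 16, 13) = 13
S0 (Bob): max(-6, -23, 13) = 13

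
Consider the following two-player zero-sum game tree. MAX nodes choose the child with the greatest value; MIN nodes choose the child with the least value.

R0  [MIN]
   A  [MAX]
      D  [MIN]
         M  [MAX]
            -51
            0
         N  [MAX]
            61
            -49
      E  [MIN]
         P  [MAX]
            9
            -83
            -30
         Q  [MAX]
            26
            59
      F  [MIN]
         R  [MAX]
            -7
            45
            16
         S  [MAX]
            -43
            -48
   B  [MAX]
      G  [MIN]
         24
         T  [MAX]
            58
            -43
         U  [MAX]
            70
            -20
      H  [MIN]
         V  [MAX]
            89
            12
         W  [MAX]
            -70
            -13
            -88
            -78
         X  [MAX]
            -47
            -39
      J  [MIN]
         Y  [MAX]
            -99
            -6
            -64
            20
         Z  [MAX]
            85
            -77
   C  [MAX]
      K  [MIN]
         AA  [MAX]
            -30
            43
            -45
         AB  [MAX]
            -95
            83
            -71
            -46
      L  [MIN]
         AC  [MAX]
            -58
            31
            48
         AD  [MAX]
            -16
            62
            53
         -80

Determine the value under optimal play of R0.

9

M (MAX): max(-51, 0) = 0
N (MAX): max(61, -49) = 61
D (MIN): min(0, 61) = 0
P (MAX): max(9, -83, -30) = 9
Q (MAX): max(26, 59) = 59
E (MIN): min(9, 59) = 9
R (MAX): max(-7, 45, 16) = 45
S (MAX): max(-43, -48) = -43
F (MIN): min(45, -43) = -43
A (MAX): max(0, 9, -43) = 9
T (MAX): max(58, -43) = 58
U (MAX): max(70, -20) = 70
G (MIN): min(24, 58, 70) = 24
V (MAX): max(89, 12) = 89
W (MAX): max(-70, -13, -88, -78) = -13
X (MAX): max(-47, -39) = -39
H (MIN): min(89, -13, -39) = -39
Y (MAX): max(-99, -6, -64, 20) = 20
Z (MAX): max(85, -77) = 85
J (MIN): min(20, 85) = 20
B (MAX): max(24, -39, 20) = 24
AA (MAX): max(-30, 43, -45) = 43
AB (MAX): max(-95, 83, -71, -46) = 83
K (MIN): min(43, 83) = 43
AC (MAX): max(-58, 31, 48) = 48
AD (MAX): max(-16, 62, 53) = 62
L (MIN): min(48, 62, -80) = -80
C (MAX): max(43, -80) = 43
R0 (MIN): min(9, 24, 43) = 9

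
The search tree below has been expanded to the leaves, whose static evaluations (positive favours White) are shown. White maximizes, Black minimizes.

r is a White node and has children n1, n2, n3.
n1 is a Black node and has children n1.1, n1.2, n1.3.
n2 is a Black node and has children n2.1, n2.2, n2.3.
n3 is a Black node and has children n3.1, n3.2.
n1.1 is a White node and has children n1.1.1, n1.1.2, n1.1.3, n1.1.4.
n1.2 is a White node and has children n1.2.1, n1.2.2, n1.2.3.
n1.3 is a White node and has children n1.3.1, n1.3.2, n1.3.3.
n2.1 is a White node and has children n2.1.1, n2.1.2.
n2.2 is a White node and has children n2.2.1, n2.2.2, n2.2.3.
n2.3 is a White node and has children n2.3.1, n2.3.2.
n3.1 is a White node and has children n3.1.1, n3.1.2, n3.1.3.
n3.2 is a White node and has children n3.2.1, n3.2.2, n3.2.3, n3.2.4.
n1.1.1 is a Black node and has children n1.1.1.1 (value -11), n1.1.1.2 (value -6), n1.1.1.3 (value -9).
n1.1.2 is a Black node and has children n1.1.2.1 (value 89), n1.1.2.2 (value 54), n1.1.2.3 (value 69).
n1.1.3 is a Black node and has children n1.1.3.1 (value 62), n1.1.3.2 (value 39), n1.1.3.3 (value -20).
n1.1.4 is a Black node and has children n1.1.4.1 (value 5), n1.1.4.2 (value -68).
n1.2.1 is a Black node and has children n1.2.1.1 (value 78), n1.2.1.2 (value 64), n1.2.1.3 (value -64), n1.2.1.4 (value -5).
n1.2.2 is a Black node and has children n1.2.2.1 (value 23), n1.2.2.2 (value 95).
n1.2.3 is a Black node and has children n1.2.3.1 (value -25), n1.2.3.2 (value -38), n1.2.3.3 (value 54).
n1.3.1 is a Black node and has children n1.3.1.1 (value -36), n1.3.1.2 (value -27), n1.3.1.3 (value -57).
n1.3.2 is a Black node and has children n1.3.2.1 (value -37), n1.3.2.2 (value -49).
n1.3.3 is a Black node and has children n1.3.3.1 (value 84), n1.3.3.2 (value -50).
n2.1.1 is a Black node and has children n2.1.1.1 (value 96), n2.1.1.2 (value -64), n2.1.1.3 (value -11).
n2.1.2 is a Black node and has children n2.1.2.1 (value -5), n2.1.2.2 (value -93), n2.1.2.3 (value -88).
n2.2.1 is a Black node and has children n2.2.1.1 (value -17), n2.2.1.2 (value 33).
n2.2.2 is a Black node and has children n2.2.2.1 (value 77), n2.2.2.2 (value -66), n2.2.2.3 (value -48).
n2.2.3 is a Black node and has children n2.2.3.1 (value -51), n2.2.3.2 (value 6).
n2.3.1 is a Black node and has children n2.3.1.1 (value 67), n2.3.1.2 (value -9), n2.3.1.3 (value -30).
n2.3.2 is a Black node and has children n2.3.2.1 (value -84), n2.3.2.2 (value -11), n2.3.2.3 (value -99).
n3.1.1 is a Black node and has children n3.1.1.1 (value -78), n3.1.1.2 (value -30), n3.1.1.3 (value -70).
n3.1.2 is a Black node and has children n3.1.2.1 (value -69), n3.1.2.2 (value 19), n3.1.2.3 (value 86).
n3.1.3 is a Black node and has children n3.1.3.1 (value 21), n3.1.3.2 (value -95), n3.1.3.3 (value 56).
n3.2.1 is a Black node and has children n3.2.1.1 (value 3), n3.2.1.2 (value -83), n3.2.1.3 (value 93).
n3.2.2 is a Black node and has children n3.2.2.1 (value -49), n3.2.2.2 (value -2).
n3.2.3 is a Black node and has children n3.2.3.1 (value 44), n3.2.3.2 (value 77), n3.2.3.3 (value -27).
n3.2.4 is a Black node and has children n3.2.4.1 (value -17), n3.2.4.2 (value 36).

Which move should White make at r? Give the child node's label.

n1

n1.1.1 (Black): min(-11, -6, -9) = -11
n1.1.2 (Black): min(89, 54, 69) = 54
n1.1.3 (Black): min(62, 39, -20) = -20
n1.1.4 (Black): min(5, -68) = -68
n1.1 (White): max(-11, 54, -20, -68) = 54
n1.2.1 (Black): min(78, 64, -64, -5) = -64
n1.2.2 (Black): min(23, 95) = 23
n1.2.3 (Black): min(-25, -38, 54) = -38
n1.2 (White): max(-64, 23, -38) = 23
n1.3.1 (Black): min(-36, -27, -57) = -57
n1.3.2 (Black): min(-37, -49) = -49
n1.3.3 (Black): min(84, -50) = -50
n1.3 (White): max(-57, -49, -50) = -49
n1 (Black): min(54, 23, -49) = -49
n2.1.1 (Black): min(96, -64, -11) = -64
n2.1.2 (Black): min(-5, -93, -88) = -93
n2.1 (White): max(-64, -93) = -64
n2.2.1 (Black): min(-17, 33) = -17
n2.2.2 (Black): min(77, -66, -48) = -66
n2.2.3 (Black): min(-51, 6) = -51
n2.2 (White): max(-17, -66, -51) = -17
n2.3.1 (Black): min(67, -9, -30) = -30
n2.3.2 (Black): min(-84, -11, -99) = -99
n2.3 (White): max(-30, -99) = -30
n2 (Black): min(-64, -17, -30) = -64
n3.1.1 (Black): min(-78, -30, -70) = -78
n3.1.2 (Black): min(-69, 19, 86) = -69
n3.1.3 (Black): min(21, -95, 56) = -95
n3.1 (White): max(-78, -69, -95) = -69
n3.2.1 (Black): min(3, -83, 93) = -83
n3.2.2 (Black): min(-49, -2) = -49
n3.2.3 (Black): min(44, 77, -27) = -27
n3.2.4 (Black): min(-17, 36) = -17
n3.2 (White): max(-83, -49, -27, -17) = -17
n3 (Black): min(-69, -17) = -69
r (White): max(-49, -64, -69) = -49
White at r wants the highest of {n1=-49, n2=-64, n3=-69}, so chooses n1.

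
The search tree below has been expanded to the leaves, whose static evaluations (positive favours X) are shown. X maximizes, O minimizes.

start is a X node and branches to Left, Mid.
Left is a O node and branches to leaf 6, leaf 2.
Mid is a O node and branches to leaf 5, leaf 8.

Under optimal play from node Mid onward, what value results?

Mid (O): min(5, 8) = 5

5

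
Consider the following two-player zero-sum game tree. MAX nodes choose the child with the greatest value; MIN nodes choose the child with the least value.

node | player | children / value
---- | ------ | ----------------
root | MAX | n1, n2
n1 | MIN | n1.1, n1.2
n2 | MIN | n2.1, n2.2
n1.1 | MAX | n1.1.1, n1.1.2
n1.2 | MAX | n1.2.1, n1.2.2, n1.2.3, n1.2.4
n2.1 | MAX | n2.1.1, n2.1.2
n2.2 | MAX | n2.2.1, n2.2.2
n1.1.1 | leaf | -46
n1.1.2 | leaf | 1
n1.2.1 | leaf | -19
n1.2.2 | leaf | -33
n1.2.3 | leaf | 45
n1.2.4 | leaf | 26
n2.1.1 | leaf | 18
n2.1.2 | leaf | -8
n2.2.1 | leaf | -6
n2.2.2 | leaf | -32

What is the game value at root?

n1.1 (MAX): max(-46, 1) = 1
n1.2 (MAX): max(-19, -33, 45, 26) = 45
n1 (MIN): min(1, 45) = 1
n2.1 (MAX): max(18, -8) = 18
n2.2 (MAX): max(-6, -32) = -6
n2 (MIN): min(18, -6) = -6
root (MAX): max(1, -6) = 1

1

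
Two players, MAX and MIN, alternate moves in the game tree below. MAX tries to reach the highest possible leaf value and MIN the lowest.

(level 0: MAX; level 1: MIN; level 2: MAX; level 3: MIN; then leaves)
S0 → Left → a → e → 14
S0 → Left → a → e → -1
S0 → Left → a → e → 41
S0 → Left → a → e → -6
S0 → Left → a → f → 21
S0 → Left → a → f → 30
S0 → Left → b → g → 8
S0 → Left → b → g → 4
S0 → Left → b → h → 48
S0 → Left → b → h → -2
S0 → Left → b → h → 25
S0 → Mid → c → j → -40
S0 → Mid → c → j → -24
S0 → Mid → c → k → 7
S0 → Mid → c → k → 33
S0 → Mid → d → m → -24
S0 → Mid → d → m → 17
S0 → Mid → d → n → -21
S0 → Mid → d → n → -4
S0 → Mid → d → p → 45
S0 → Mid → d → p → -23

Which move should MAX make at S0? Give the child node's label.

e (MIN): min(14, -1, 41, -6) = -6
f (MIN): min(21, 30) = 21
a (MAX): max(-6, 21) = 21
g (MIN): min(8, 4) = 4
h (MIN): min(48, -2, 25) = -2
b (MAX): max(4, -2) = 4
Left (MIN): min(21, 4) = 4
j (MIN): min(-40, -24) = -40
k (MIN): min(7, 33) = 7
c (MAX): max(-40, 7) = 7
m (MIN): min(-24, 17) = -24
n (MIN): min(-21, -4) = -21
p (MIN): min(45, -23) = -23
d (MAX): max(-24, -21, -23) = -21
Mid (MIN): min(7, -21) = -21
S0 (MAX): max(4, -21) = 4
MAX at S0 wants the highest of {Left=4, Mid=-21}, so chooses Left.

Left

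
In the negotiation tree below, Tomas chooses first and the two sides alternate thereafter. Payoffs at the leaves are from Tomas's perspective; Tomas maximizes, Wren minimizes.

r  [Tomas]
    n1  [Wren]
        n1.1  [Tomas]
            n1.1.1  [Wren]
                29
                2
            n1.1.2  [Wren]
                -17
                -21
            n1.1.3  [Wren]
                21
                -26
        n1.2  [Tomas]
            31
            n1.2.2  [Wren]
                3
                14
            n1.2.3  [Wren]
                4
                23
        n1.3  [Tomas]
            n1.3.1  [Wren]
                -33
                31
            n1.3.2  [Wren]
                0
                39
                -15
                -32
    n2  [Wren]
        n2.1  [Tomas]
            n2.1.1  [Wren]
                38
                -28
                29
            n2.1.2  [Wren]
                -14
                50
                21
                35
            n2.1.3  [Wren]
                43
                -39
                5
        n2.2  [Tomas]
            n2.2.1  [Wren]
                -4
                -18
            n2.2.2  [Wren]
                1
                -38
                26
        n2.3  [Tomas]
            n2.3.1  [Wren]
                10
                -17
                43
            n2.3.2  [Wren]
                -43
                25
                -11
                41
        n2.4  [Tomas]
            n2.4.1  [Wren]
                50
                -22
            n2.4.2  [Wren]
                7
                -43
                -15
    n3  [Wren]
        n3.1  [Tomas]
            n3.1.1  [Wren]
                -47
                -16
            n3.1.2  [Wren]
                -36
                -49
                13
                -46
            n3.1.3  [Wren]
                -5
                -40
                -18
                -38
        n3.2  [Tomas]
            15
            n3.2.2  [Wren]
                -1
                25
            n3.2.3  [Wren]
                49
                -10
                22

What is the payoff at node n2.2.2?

-38

n2.2.2 (Wren): min(1, -38, 26) = -38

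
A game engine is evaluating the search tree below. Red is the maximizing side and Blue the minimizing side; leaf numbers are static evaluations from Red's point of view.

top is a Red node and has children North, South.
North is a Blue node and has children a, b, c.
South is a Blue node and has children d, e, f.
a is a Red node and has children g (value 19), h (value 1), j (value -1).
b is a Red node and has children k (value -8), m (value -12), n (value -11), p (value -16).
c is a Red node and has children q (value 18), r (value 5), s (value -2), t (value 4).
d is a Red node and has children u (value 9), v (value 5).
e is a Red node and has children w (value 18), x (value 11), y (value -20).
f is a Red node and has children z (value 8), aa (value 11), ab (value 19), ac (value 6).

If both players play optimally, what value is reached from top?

a (Red): max(19, 1, -1) = 19
b (Red): max(-8, -12, -11, -16) = -8
c (Red): max(18, 5, -2, 4) = 18
North (Blue): min(19, -8, 18) = -8
d (Red): max(9, 5) = 9
e (Red): max(18, 11, -20) = 18
f (Red): max(8, 11, 19, 6) = 19
South (Blue): min(9, 18, 19) = 9
top (Red): max(-8, 9) = 9

9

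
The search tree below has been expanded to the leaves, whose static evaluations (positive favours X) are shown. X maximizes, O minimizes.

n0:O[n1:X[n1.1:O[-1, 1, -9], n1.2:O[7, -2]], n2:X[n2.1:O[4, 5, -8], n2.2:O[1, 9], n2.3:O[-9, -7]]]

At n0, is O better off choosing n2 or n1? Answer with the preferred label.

n1

n2.1 (O): min(4, 5, -8) = -8
n2.2 (O): min(1, 9) = 1
n2.3 (O): min(-9, -7) = -9
n2 (X): max(-8, 1, -9) = 1
n1.1 (O): min(-1, 1, -9) = -9
n1.2 (O): min(7, -2) = -2
n1 (X): max(-9, -2) = -2
O prefers the lower value; n2=1, n1=-2. n1 is better since -2 < 1.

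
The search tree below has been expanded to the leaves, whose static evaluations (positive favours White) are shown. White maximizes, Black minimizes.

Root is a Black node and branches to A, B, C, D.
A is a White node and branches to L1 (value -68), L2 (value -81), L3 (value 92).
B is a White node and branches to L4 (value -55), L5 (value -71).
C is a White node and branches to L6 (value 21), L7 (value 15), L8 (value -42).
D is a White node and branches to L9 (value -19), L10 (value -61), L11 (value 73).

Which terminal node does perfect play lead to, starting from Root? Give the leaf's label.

L4

A (White): max(-68, -81, 92) = 92
B (White): max(-55, -71) = -55
C (White): max(21, 15, -42) = 21
D (White): max(-19, -61, 73) = 73
Root (Black): min(92, -55, 21, 73) = -55
At Root, Black picks B (lowest: -55).
At B, White picks L4 (highest: -55).
Terminal value -55.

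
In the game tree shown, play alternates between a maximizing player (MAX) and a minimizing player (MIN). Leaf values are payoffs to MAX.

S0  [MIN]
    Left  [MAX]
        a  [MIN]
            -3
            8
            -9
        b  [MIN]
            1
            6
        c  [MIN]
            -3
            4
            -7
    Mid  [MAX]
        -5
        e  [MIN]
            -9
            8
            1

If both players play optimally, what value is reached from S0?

a (MIN): min(-3, 8, -9) = -9
b (MIN): min(1, 6) = 1
c (MIN): min(-3, 4, -7) = -7
Left (MAX): max(-9, 1, -7) = 1
e (MIN): min(-9, 8, 1) = -9
Mid (MAX): max(-5, -9) = -5
S0 (MIN): min(1, -5) = -5

-5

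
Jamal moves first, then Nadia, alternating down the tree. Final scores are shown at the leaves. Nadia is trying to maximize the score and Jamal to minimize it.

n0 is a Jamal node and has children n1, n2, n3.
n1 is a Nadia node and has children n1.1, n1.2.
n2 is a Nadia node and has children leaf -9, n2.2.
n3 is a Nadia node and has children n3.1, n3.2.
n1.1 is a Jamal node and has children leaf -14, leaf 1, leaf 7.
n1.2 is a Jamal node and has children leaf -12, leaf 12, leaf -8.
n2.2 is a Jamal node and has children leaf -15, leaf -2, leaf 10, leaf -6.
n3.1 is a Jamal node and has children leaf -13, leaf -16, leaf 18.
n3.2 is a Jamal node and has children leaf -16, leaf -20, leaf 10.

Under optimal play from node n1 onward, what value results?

-12

n1.1 (Jamal): min(-14, 1, 7) = -14
n1.2 (Jamal): min(-12, 12, -8) = -12
n1 (Nadia): max(-14, -12) = -12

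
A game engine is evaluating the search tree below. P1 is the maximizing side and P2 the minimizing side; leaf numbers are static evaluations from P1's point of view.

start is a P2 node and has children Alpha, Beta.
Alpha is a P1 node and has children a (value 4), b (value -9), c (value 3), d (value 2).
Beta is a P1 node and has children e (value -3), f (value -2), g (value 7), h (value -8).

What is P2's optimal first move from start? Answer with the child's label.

Alpha (P1): max(4, -9, 3, 2) = 4
Beta (P1): max(-3, -2, 7, -8) = 7
start (P2): min(4, 7) = 4
P2 at start wants the lowest of {Alpha=4, Beta=7}, so chooses Alpha.

Alpha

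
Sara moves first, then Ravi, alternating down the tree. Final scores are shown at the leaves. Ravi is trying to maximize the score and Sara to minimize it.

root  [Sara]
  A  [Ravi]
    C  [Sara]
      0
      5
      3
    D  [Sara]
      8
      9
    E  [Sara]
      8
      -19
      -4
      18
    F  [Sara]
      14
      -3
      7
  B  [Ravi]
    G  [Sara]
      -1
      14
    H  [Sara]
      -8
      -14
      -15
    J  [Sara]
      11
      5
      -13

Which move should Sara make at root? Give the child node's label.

C (Sara): min(0, 5, 3) = 0
D (Sara): min(8, 9) = 8
E (Sara): min(8, -19, -4, 18) = -19
F (Sara): min(14, -3, 7) = -3
A (Ravi): max(0, 8, -19, -3) = 8
G (Sara): min(-1, 14) = -1
H (Sara): min(-8, -14, -15) = -15
J (Sara): min(11, 5, -13) = -13
B (Ravi): max(-1, -15, -13) = -1
root (Sara): min(8, -1) = -1
Sara at root wants the lowest of {A=8, B=-1}, so chooses B.

B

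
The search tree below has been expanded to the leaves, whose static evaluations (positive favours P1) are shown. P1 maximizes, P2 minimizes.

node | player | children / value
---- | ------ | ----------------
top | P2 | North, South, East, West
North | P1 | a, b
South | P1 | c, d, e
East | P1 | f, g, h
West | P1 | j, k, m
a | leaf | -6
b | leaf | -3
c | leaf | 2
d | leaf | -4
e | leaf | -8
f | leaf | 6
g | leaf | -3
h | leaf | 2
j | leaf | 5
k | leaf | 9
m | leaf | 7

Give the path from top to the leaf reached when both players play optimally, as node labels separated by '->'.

North (P1): max(-6, -3) = -3
South (P1): max(2, -4, -8) = 2
East (P1): max(6, -3, 2) = 6
West (P1): max(5, 9, 7) = 9
top (P2): min(-3, 2, 6, 9) = -3
At top, P2 picks North (lowest: -3).
At North, P1 picks b (highest: -3).
Terminal value -3.

top -> North -> b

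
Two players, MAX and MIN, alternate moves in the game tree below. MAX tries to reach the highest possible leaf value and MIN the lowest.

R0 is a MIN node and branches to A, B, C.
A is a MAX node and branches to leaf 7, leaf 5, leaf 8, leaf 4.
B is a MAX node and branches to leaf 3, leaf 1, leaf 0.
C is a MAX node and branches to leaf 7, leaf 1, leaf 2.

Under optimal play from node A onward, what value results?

8

A (MAX): max(7, 5, 8, 4) = 8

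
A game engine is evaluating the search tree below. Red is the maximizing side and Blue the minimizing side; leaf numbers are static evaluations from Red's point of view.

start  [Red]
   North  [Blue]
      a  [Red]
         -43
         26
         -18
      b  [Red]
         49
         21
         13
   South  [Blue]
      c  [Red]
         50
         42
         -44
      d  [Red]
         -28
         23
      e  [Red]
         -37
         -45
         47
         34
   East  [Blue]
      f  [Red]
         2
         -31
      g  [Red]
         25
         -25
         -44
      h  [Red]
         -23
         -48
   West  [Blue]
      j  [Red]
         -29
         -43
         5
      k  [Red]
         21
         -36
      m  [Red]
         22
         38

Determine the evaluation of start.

a (Red): max(-43, 26, -18) = 26
b (Red): max(49, 21, 13) = 49
North (Blue): min(26, 49) = 26
c (Red): max(50, 42, -44) = 50
d (Red): max(-28, 23) = 23
e (Red): max(-37, -45, 47, 34) = 47
South (Blue): min(50, 23, 47) = 23
f (Red): max(2, -31) = 2
g (Red): max(25, -25, -44) = 25
h (Red): max(-23, -48) = -23
East (Blue): min(2, 25, -23) = -23
j (Red): max(-29, -43, 5) = 5
k (Red): max(21, -36) = 21
m (Red): max(22, 38) = 38
West (Blue): min(5, 21, 38) = 5
start (Red): max(26, 23, -23, 5) = 26

26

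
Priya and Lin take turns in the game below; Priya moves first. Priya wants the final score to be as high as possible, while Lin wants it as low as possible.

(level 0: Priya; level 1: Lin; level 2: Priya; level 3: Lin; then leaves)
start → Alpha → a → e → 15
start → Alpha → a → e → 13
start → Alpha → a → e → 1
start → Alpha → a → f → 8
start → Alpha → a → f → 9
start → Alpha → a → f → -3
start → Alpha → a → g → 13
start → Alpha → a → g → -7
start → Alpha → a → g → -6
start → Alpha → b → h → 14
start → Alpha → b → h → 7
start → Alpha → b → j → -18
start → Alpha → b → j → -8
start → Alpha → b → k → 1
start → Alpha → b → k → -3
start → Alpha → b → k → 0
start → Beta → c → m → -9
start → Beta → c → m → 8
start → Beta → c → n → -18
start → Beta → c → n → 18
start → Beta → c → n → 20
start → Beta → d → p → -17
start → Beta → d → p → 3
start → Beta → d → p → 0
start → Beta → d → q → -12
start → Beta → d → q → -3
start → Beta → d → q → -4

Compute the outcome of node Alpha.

1

e (Lin): min(15, 13, 1) = 1
f (Lin): min(8, 9, -3) = -3
g (Lin): min(13, -7, -6) = -7
a (Priya): max(1, -3, -7) = 1
h (Lin): min(14, 7) = 7
j (Lin): min(-18, -8) = -18
k (Lin): min(1, -3, 0) = -3
b (Priya): max(7, -18, -3) = 7
Alpha (Lin): min(1, 7) = 1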